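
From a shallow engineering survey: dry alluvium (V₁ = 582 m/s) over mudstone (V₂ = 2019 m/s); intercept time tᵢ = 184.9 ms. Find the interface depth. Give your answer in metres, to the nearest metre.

56 m

θ_c = arcsin(582/2019) = 16.75°; cos θ_c = 0.9576.
tᵢ = 2h cos θ_c/V₁ ⇒ h = tᵢ·V₁/(2 cos θ_c) = 0.1849·582/(2·0.9576) = 56.19 m.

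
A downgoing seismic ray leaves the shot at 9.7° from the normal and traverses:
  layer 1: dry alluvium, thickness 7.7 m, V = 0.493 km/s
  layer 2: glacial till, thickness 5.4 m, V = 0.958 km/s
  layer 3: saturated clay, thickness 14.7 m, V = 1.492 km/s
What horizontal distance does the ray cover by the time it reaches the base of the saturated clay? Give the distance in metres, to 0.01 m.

Apply Snell's law at each interface; in layer i the horizontal offset is hᵢ·tan θᵢ.
Layer 1: θ = 9.70°; offset = 7.7·tan 9.70° = 1.3162 m.
Layer 2: sin θ = 0.958·sin 9.7°/0.493 = 0.3274, θ = 19.11°; offset = 5.4·tan 19.11° = 1.8711 m.
Layer 3: sin θ = 1.492·sin 9.7°/0.493 = 0.5099, θ = 30.66°; offset = 14.7·tan 30.66° = 8.7136 m.
Total horizontal offset = 11.9009 m.

11.90 m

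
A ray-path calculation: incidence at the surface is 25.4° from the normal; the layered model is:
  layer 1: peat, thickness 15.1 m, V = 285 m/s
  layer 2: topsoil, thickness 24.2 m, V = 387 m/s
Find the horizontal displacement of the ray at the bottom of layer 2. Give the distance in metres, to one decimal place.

Apply Snell's law at each interface; in layer i the horizontal offset is hᵢ·tan θᵢ.
Layer 1: θ = 25.40°; offset = 15.1·tan 25.40° = 7.170 m.
Layer 2: sin θ = 387·sin 25.4°/285 = 0.5824, θ = 35.62°; offset = 24.2·tan 35.62° = 17.340 m.
Total horizontal offset = 24.510 m.

24.5 m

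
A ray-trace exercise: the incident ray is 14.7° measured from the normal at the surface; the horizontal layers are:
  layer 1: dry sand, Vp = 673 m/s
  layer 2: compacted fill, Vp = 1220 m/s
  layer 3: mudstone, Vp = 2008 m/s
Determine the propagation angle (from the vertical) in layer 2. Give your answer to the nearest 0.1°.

27.4°

Ray parameter p = sin 14.7° / 673 = 3.7705e-04 s/m.
sin θ_2 = p·V_2 = 3.7705e-04 × 1220 = 0.4600.
θ_2 = 27.39° from the vertical.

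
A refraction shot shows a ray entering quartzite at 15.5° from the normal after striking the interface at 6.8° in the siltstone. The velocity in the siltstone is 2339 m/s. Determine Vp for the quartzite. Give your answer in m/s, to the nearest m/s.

5279 m/s

Snell's law: sin 6.8°/V₁ = sin 15.5°/V₂.
V₂ = V₁·sin 15.5°/sin 6.8° = 2339 × 2.2570 = 5279.14 m/s.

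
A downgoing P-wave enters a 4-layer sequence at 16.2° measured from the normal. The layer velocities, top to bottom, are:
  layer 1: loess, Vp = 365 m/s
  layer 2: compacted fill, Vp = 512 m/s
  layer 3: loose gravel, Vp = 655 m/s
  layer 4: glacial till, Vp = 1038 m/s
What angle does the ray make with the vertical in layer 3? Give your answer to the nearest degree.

30°

Ray parameter p = sin 16.2° / 365 = 7.6436e-04 s/m.
sin θ_3 = p·V_3 = 7.6436e-04 × 655 = 0.5007.
θ_3 = arcsin 0.5007 = 30.04°.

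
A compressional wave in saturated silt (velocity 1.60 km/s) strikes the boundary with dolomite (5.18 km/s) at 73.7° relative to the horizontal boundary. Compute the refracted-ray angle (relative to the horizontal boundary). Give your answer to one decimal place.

Convert to the normal: θ₁ = 90° − 73.7° = 16.3°.
Snell's law: sin θ₂ = (V₂/V₁)·sin θ₁ = (5.18/1.60)·sin 16.3° = 0.9087.
θ₂ = arcsin 0.9087 = 65.32° from the normal.
From the interface: 90° − 65.32° = 24.68°.

24.7°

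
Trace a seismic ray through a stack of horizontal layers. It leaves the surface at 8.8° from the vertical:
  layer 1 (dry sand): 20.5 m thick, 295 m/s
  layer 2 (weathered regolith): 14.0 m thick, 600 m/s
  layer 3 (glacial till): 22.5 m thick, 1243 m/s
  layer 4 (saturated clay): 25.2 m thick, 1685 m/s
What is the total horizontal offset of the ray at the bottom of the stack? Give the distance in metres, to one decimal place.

Apply Snell's law at each interface; in layer i the horizontal offset is hᵢ·tan θᵢ.
Layer 1: θ = 8.80°; offset = 20.5·tan 8.80° = 3.174 m.
Layer 2: sin θ = 600·sin 8.8°/295 = 0.3112, θ = 18.13°; offset = 14.0·tan 18.13° = 4.584 m.
Layer 3: sin θ = 1243·sin 8.8°/295 = 0.6446, θ = 40.14°; offset = 22.5·tan 40.14° = 18.971 m.
Layer 4: sin θ = 1685·sin 8.8°/295 = 0.8738, θ = 60.91°; offset = 25.2·tan 60.91° = 45.289 m.
Summing the layer offsets gives 72.018 m.

72.0 m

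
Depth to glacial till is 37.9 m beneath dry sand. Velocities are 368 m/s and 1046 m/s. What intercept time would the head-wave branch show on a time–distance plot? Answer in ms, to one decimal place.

tᵢ = 2h·√(V₂²−V₁²)/(V₁V₂).
√(V₂²−V₁²) = √(1046²−368²) = 979.1 m/s.
tᵢ = 2·37.9·979.1/(368·1046) = 0.19281 s.

192.8 ms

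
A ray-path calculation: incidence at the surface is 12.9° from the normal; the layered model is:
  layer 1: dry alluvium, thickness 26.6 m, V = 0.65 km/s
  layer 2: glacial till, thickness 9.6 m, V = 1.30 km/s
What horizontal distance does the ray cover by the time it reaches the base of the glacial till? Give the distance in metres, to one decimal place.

10.9 m

Apply Snell's law at each interface; in layer i the horizontal offset is hᵢ·tan θᵢ.
Layer 1: θ = 12.90°; offset = 26.6·tan 12.90° = 6.092 m.
Layer 2: sin θ = 1.30·sin 12.9°/0.65 = 0.4465, θ = 26.52°; offset = 9.6·tan 26.52° = 4.790 m.
Σ offsets = 10.883 m.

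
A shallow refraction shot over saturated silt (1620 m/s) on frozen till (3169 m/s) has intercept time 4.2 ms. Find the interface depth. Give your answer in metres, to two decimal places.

θ_c = arcsin(1620/3169) = 30.74°; cos θ_c = 0.8595.
tᵢ = 2h cos θ_c/V₁ ⇒ h = tᵢ·V₁/(2 cos θ_c) = 0.0042·1620/(2·0.8595) = 3.96 m.

3.96 m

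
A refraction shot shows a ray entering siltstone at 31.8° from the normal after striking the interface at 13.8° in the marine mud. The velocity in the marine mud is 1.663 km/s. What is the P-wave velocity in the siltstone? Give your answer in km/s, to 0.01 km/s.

3.67 km/s

sin 13.8° = 0.2385; sin 31.8° = 0.5270.
V₂ = V₁·(sin θ₂/sin θ₁) = 1.663·(0.5270/0.2385) = 3.67 km/s.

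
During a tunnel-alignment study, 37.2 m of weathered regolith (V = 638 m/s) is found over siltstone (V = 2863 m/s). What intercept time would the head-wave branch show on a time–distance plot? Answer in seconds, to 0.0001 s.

0.1137 s

tᵢ = 2h·√(V₂²−V₁²)/(V₁V₂).
√(V₂²−V₁²) = √(2863²−638²) = 2791.0 m/s.
tᵢ = 2·37.2·2791.0/(638·2863) = 0.11368 s.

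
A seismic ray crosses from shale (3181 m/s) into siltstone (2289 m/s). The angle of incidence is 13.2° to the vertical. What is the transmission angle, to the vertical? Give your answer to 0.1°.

Snell's law: sin θ₂ = (V₂/V₁)·sin θ₁ = (2289/3181)·sin 13.2° = 0.1643.
θ₂ = arcsin 0.1643 = 9.46° from the normal.

9.5°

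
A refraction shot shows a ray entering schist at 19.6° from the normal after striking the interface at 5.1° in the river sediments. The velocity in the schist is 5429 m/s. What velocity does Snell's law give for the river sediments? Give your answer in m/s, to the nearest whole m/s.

Snell's law: sin 5.1°/V₁ = sin 19.6°/V₂.
V₁ = V₂·sin 5.1°/sin 19.6° = 5429 × 0.2650 = 1438.68 m/s.

1439 m/s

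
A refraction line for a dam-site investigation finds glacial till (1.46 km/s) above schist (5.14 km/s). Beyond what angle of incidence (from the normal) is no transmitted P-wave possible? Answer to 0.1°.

Critical incidence: sin θ_c = V₁/V₂ = 1.46/5.14 = 0.2840.
θ_c = arcsin 0.2840 = 16.50°.

16.5°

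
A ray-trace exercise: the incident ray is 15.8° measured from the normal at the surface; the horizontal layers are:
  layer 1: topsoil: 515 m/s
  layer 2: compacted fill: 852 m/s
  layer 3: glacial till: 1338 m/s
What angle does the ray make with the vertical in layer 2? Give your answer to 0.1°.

Ray parameter p = sin 15.8° / 515 = 5.2870e-04 s/m.
sin θ_2 = p·V_2 = 5.2870e-04 × 852 = 0.4505.
θ_2 = 26.77° from the vertical.

26.8°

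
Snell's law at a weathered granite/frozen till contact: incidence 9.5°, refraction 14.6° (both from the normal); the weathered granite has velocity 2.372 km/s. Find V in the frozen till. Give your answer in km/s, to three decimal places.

Snell's law: sin 9.5°/V₁ = sin 14.6°/V₂.
V₂ = V₁·sin 14.6°/sin 9.5° = 2.372 × 1.5273 = 3.623 km/s.

3.623 km/s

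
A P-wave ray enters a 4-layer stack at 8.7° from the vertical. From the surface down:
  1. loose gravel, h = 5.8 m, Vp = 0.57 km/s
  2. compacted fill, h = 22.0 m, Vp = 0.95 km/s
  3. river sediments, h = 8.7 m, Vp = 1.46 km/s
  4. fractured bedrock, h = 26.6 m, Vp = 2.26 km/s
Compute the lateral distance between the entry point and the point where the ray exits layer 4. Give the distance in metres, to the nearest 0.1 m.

Apply Snell's law at each interface; in layer i the horizontal offset is hᵢ·tan θᵢ.
Layer 1: θ = 8.70°; offset = 5.8·tan 8.70° = 0.888 m.
Layer 2: sin θ = 0.95·sin 8.7°/0.57 = 0.2521, θ = 14.60°; offset = 22.0·tan 14.60° = 5.731 m.
Layer 3: sin θ = 1.46·sin 8.7°/0.57 = 0.3874, θ = 22.80°; offset = 8.7·tan 22.80° = 3.656 m.
Layer 4: sin θ = 2.26·sin 8.7°/0.57 = 0.5997, θ = 36.85°; offset = 26.6·tan 36.85° = 19.936 m.
Total horizontal offset = 30.211 m.

30.2 m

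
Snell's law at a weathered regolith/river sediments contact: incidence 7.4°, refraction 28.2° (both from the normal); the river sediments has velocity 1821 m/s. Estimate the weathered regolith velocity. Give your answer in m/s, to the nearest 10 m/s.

sin 7.4° = 0.1288; sin 28.2° = 0.4726.
V₁ = V₂·(sin θ₁/sin θ₂) = 1821·(0.1288/0.4726) = 496.32 m/s.

500 m/s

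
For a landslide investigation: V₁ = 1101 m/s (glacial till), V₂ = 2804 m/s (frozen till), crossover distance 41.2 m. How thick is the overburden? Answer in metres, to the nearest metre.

14 m

x_cross = 2h·√((V₂+V₁)/(V₂−V₁)) → h = x_cross / (2·√((V₂+V₁)/(V₂−V₁))).
√((V₂+V₁)/(V₂−V₁)) = √((2804+1101)/(2804−1101)) = 1.5143.
h = 41.2 / (2·1.5143) = 13.60 m.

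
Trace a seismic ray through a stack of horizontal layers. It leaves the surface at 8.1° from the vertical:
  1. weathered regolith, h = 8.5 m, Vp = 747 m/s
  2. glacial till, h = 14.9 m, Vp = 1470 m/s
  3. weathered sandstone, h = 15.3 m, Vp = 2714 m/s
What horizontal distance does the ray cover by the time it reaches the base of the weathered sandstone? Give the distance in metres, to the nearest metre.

15 m

Ray parameter p = sin 8.1° / 747 m/s = 1.8862e-04 s/m.
Layer 1: θ = 8.10°; offset = 8.5·tan 8.10° = 1.210 m.
Layer 2: sin θ = p·1470 = 0.2773 → θ = 16.10°; offset = 14.9·tan 16.10° = 4.300 m.
Layer 3: sin θ = p·2714 = 0.5119 → θ = 30.79°; offset = 15.3·tan 30.79° = 9.118 m.
Summing the layer offsets gives 14.627 m.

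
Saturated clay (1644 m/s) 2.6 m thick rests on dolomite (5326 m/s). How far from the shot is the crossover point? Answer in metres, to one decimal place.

x_cross = 2h·√((V₂+V₁)/(V₂−V₁)).
(V₂+V₁)/(V₂−V₁) = (5326+1644)/(5326−1644) = 1.8930; √ = 1.3759.
x_cross = 2·2.6·1.3759 = 7.15 m.

7.2 m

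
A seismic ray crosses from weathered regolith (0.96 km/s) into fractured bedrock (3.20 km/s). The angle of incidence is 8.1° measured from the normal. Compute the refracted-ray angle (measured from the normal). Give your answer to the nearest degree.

Snell's law: sin θ₂ = (V₂/V₁)·sin θ₁ = (3.20/0.96)·sin 8.1° = 0.4697.
θ₂ = sin⁻¹(0.4697) = 28.01° (from vertical).

28°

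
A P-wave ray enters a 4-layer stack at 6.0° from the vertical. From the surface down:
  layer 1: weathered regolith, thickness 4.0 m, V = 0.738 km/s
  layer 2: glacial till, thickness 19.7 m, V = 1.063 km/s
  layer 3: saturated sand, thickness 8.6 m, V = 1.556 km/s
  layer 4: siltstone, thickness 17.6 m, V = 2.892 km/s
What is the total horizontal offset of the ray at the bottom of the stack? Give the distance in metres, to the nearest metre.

13 m

Apply Snell's law at each interface; in layer i the horizontal offset is hᵢ·tan θᵢ.
Layer 1: θ = 6.00°; offset = 4.0·tan 6.00° = 0.420 m.
Layer 2: sin θ = 1.063·sin 6.0°/0.738 = 0.1506, θ = 8.66°; offset = 19.7·tan 8.66° = 3.000 m.
Layer 3: sin θ = 1.556·sin 6.0°/0.738 = 0.2204, θ = 12.73°; offset = 8.6·tan 12.73° = 1.943 m.
Layer 4: sin θ = 2.892·sin 6.0°/0.738 = 0.4096, θ = 24.18°; offset = 17.6·tan 24.18° = 7.903 m.
Summing the layer offsets gives 13.266 m.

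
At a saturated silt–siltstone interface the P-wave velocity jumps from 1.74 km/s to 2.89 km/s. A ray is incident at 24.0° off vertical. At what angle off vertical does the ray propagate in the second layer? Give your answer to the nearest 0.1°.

42.5°

sin θ₁/V₁ = sin θ₂/V₂ ⇒ sin θ₂ = 2.89·sin 24.0°/1.74 = 2.89·0.4067/1.74 = 0.6756.
θ₂ = arcsin 0.6756 = 42.50° from the normal.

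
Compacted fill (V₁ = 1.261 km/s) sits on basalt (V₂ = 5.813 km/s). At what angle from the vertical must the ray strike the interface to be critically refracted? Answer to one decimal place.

12.5°

Critical incidence: sin θ_c = V₁/V₂ = 1.261/5.813 = 0.2169.
θ_c = arcsin 0.2169 = 12.53°.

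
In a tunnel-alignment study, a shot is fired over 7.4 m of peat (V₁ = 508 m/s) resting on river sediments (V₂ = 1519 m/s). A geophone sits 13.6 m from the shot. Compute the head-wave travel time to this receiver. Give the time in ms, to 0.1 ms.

θ_c = arcsin(V₁/V₂) = arcsin(508/1519) = 19.54°, cos θ_c = 0.9424.
Intercept time tᵢ = 2h cos θ_c / V₁ = 2·7.4·0.9424/508 = 0.02746 s.
t = x/V₂ + tᵢ = 13.6/1519 + 0.02746 = 0.03641 s.

36.4 ms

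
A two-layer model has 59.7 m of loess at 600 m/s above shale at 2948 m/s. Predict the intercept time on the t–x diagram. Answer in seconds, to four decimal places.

tᵢ = 2h·√(V₂²−V₁²)/(V₁V₂).
√(V₂²−V₁²) = √(2948²−600²) = 2886.3 m/s.
tᵢ = 2·59.7·2886.3/(600·2948) = 0.19483 s.

0.1948 s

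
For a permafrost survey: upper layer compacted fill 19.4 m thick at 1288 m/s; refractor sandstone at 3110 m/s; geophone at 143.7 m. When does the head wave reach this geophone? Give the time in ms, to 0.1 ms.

θ_c = arcsin(V₁/V₂) = arcsin(1288/3110) = 24.47°, cos θ_c = 0.9102.
Intercept time tᵢ = 2h cos θ_c / V₁ = 2·19.4·0.9102/1288 = 0.02742 s.
t = x/V₂ + tᵢ = 143.7/3110 + 0.02742 = 0.07363 s.

73.6 ms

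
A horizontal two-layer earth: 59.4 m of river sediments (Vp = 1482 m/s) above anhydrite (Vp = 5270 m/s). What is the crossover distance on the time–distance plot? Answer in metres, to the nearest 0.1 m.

θ_c = arcsin(1482/5270) = 16.33°, so cos θ_c = 0.9596 and tᵢ = 2h cos θ_c/V₁ = 0.0769 s.
At crossover x/V₁ = x/V₂ + tᵢ ⇒ x = tᵢ/(1/V₁ − 1/V₂) = 0.07693/(6.7476e-04 − 1.8975e-04) = 158.61 m.

158.6 m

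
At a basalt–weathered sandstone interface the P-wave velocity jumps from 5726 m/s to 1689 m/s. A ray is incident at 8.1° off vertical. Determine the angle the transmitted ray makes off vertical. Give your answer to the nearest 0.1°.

Snell's law: sin θ₂ = (V₂/V₁)·sin θ₁ = (1689/5726)·sin 8.1° = 0.0416.
θ₂ = arcsin 0.0416 = 2.38° from the normal.

2.4°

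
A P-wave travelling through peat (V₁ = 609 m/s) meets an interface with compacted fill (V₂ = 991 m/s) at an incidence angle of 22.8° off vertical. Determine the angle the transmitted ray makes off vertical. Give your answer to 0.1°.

39.1°

Snell's law: sin θ₂ = (V₂/V₁)·sin θ₁ = (991/609)·sin 22.8° = 0.6306.
θ₂ = arcsin 0.6306 = 39.09° from the normal.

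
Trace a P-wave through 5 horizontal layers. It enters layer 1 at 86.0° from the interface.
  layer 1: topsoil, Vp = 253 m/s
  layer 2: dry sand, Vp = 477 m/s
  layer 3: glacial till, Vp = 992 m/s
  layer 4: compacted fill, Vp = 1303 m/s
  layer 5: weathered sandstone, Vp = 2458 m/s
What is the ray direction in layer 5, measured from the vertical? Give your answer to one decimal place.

42.7°

From the normal: θ₁ = 90° − 86.0° = 4.0°.
Ray parameter p = sin 4.0° / 253 = 2.7572e-04 s/m.
sin θ_5 = p·V_5 = 2.7572e-04 × 2458 = 0.6777.
θ_5 = arcsin 0.6777 = 42.67°.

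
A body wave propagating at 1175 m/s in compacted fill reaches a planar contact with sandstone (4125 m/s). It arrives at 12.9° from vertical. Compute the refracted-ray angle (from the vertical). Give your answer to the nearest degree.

52°

sin θ₁/V₁ = sin θ₂/V₂ ⇒ sin θ₂ = 4125·sin 12.9°/1175 = 4125·0.2233/1175 = 0.7838.
θ₂ = sin⁻¹(0.7838) = 51.61° (from vertical).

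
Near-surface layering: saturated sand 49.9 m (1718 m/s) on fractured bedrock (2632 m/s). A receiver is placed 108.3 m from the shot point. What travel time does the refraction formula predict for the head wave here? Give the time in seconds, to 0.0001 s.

0.0852 s

θ_c = arcsin(V₁/V₂) = arcsin(1718/2632) = 40.75°, cos θ_c = 0.7576.
Intercept time tᵢ = 2h cos θ_c / V₁ = 2·49.9·0.7576/1718 = 0.04401 s.
t = x/V₂ + tᵢ = 108.3/2632 + 0.04401 = 0.08516 s.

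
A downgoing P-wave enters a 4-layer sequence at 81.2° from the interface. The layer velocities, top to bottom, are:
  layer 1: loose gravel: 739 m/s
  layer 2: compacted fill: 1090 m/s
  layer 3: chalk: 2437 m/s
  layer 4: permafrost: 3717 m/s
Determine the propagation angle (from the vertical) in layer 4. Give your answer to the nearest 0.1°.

From the normal: θ₁ = 90° − 81.2° = 8.8°.
Snell's law across each interface conserves sin θ / V, so sin θ_4 = V_4·sin θ₁/V₁.
sin θ_4 = 3717 × sin 8.8° / 739 = 0.7695.
θ_4 = arcsin 0.7695 = 50.31°.

50.3°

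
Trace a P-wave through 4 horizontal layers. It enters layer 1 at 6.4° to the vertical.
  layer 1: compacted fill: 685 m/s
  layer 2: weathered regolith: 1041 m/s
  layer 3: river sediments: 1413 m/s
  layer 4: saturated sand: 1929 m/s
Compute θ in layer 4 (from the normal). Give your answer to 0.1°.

18.3°

Snell's law across each interface conserves sin θ / V, so sin θ_4 = V_4·sin θ₁/V₁.
sin θ_4 = 1929 × sin 6.4° / 685 = 0.3139.
θ_4 = 18.29° from the vertical.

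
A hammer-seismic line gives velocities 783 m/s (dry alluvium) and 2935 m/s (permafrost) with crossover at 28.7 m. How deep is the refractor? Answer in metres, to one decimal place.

x_cross = 2h·√((V₂+V₁)/(V₂−V₁)) → h = x_cross / (2·√((V₂+V₁)/(V₂−V₁))).
√((V₂+V₁)/(V₂−V₁)) = √((2935+783)/(2935−783)) = 1.3144.
h = 28.7 / (2·1.3144) = 10.92 m.

10.9 m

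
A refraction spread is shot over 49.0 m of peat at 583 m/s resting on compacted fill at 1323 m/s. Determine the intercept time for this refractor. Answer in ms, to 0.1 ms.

tᵢ = 2h·√(V₂²−V₁²)/(V₁V₂).
√(V₂²−V₁²) = √(1323²−583²) = 1187.6 m/s.
tᵢ = 2·49.0·1187.6/(583·1323) = 0.15090 s.

150.9 ms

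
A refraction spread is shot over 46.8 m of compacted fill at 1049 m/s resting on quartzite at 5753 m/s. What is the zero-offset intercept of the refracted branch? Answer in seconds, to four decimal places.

0.0877 s

tᵢ = 2h·√(V₂²−V₁²)/(V₁V₂).
√(V₂²−V₁²) = √(5753²−1049²) = 5656.6 m/s.
tᵢ = 2·46.8·5656.6/(1049·5753) = 0.08773 s.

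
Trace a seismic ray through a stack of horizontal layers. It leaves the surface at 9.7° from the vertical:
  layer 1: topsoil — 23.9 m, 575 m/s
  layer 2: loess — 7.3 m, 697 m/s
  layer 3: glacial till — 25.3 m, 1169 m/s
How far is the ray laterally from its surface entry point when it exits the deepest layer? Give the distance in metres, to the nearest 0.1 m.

14.8 m

p = sin θ₁/V₁ = sin 9.7°/575 = 2.9303e-04 s/m is conserved through the stack.
Layer 1: θ = 9.70°; offset = 23.9·tan 9.70° = 4.085 m.
Layer 2: sin θ = p·697 = 0.2042 → θ = 11.78°; offset = 7.3·tan 11.78° = 1.523 m.
Layer 3: sin θ = p·1169 = 0.3425 → θ = 20.03°; offset = 25.3·tan 20.03° = 9.224 m.
Summing the layer offsets gives 14.833 m.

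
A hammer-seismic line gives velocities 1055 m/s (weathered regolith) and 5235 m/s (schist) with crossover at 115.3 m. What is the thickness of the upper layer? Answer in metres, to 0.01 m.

47.00 m

x_cross = 2h·√((V₂+V₁)/(V₂−V₁)) → h = x_cross / (2·√((V₂+V₁)/(V₂−V₁))).
√((V₂+V₁)/(V₂−V₁)) = √((5235+1055)/(5235−1055)) = 1.2267.
h = 115.3 / (2·1.2267) = 47.00 m.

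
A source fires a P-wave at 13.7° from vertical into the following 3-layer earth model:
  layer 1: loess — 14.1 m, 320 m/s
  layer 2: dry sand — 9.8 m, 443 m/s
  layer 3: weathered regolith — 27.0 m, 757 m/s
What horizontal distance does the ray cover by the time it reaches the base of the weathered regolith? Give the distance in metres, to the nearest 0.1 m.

25.1 m

Apply Snell's law at each interface; in layer i the horizontal offset is hᵢ·tan θᵢ.
Layer 1: θ = 13.70°; offset = 14.1·tan 13.70° = 3.437 m.
Layer 2: sin θ = 443·sin 13.7°/320 = 0.3279, θ = 19.14°; offset = 9.8·tan 19.14° = 3.401 m.
Layer 3: sin θ = 757·sin 13.7°/320 = 0.5603, θ = 34.07°; offset = 27.0·tan 34.07° = 18.263 m.
Σ offsets = 25.101 m.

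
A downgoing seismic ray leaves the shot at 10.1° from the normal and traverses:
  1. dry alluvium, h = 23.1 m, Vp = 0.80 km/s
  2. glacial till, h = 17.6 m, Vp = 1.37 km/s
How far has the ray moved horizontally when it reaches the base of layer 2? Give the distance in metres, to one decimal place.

9.7 m

Apply Snell's law at each interface; in layer i the horizontal offset is hᵢ·tan θᵢ.
Layer 1: θ = 10.10°; offset = 23.1·tan 10.10° = 4.115 m.
Layer 2: sin θ = 1.37·sin 10.1°/0.80 = 0.3003, θ = 17.48°; offset = 17.6·tan 17.48° = 5.541 m.
Summing the layer offsets gives 9.656 m.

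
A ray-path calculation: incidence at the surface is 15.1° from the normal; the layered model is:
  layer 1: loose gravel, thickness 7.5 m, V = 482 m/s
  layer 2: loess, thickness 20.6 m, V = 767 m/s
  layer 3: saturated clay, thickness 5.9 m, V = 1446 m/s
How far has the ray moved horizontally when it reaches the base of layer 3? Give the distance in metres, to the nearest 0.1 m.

Apply Snell's law at each interface; in layer i the horizontal offset is hᵢ·tan θᵢ.
Layer 1: θ = 15.10°; offset = 7.5·tan 15.10° = 2.024 m.
Layer 2: sin θ = 767·sin 15.1°/482 = 0.4145, θ = 24.49°; offset = 20.6·tan 24.49° = 9.384 m.
Layer 3: sin θ = 1446·sin 15.1°/482 = 0.7815, θ = 51.40°; offset = 5.9·tan 51.40° = 7.391 m.
Σ offsets = 18.798 m.

18.8 m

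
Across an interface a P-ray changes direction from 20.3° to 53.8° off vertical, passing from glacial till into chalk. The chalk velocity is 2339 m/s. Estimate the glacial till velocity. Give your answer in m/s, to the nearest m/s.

Snell's law: sin 20.3°/V₁ = sin 53.8°/V₂.
V₁ = V₂·sin 20.3°/sin 53.8° = 2339 × 0.4299 = 1005.60 m/s.

1006 m/s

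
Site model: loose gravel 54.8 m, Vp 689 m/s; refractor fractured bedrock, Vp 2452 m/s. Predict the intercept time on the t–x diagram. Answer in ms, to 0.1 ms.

θ_c = arcsin(V₁/V₂) = arcsin(689/2452) = 16.32°; cos θ_c = 0.9597.
tᵢ = 2h·cos θ_c / V₁ = 2·54.8·0.9597 / 689 = 0.15266 s.

152.7 ms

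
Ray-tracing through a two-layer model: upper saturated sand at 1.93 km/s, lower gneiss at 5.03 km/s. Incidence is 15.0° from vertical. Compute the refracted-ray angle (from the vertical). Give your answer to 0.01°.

42.42°

Snell's law: sin θ₂ = (V₂/V₁)·sin θ₁ = (5.03/1.93)·sin 15.0° = 0.6745.
θ₂ = arcsin 0.6745 = 42.42° from the normal.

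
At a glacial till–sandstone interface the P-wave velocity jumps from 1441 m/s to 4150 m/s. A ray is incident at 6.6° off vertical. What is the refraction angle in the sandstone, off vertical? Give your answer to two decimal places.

19.33°

sin θ₁/V₁ = sin θ₂/V₂ ⇒ sin θ₂ = 4150·sin 6.6°/1441 = 4150·0.1149/1441 = 0.3310.
θ₂ = sin⁻¹(0.3310) = 19.33° (from vertical).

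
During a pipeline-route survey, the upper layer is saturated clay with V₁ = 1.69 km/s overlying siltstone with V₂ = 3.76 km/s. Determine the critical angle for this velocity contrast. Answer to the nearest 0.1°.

At critical incidence the refracted ray runs along the interface (θ₂ = 90°), so sin θ_c = V₁/V₂.
θ_c = arcsin(1.69/3.76) = arcsin 0.4495 = 26.71°.

26.7°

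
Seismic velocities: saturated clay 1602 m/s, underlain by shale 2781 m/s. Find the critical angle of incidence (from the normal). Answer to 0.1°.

35.2°

Critical incidence: sin θ_c = V₁/V₂ = 1602/2781 = 0.5761.
θ_c = arcsin 0.5761 = 35.17°.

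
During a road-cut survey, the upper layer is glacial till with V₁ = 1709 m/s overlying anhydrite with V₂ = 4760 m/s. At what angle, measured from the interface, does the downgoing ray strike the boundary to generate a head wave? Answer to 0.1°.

69.0°

At critical incidence the refracted ray runs along the interface (θ₂ = 90°), so sin θ_c = V₁/V₂.
θ_c = arcsin(1709/4760) = arcsin 0.3590 = 21.04°.
Measured from the interface: 90° − 21.04° = 68.96°.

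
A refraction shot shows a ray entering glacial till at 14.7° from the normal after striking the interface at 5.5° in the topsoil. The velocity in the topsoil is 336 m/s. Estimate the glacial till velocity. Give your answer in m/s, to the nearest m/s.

Snell's law: sin 5.5°/V₁ = sin 14.7°/V₂.
V₂ = V₁·sin 14.7°/sin 5.5° = 336 × 2.6476 = 889.58 m/s.

890 m/s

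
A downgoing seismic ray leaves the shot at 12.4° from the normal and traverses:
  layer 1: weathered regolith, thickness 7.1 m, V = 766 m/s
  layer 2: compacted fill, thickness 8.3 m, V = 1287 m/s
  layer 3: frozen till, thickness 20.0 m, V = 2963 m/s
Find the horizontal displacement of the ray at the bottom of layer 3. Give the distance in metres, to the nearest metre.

Ray parameter p = sin 12.4° / 766 m/s = 2.8033e-04 s/m.
Layer 1: θ = 12.40°; offset = 7.1·tan 12.40° = 1.561 m.
Layer 2: sin θ = p·1287 = 0.3608 → θ = 21.15°; offset = 8.3·tan 21.15° = 3.211 m.
Layer 3: sin θ = p·2963 = 0.8306 → θ = 56.16°; offset = 20.0·tan 56.16° = 29.834 m.
Summing the layer offsets gives 34.606 m.

35 m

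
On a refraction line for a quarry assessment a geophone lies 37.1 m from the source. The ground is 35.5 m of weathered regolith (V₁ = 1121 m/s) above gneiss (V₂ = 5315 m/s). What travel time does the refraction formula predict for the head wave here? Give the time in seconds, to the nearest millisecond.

t = x/V₂ + 2h·√(V₂²−V₁²)/(V₁V₂).
√(V₂²−V₁²) = √(5315²−1121²) = 5195.4 m/s; delay term = 2·35.5·5195.4/(1121·5315) = 0.06191 s.
t = 37.1/5315 + 0.06191 = 0.06889 s.

0.069 s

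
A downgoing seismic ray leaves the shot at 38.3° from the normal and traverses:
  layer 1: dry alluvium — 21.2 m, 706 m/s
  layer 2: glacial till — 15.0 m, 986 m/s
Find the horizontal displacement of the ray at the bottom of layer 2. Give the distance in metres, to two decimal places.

42.67 m

Ray parameter p = sin 38.3° / 706 m/s = 8.7787e-04 s/m.
Layer 1: θ = 38.30°; offset = 21.2·tan 38.30° = 16.7428 m.
Layer 2: sin θ = p·986 = 0.8656 → θ = 59.95°; offset = 15.0·tan 59.95° = 25.9279 m.
Summing the layer offsets gives 42.6706 m.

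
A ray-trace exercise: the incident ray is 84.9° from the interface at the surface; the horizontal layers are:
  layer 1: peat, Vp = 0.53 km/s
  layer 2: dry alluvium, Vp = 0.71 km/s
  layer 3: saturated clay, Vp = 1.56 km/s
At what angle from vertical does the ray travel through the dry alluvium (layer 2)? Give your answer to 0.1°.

6.8°

From the normal: θ₁ = 90° − 84.9° = 5.1°.
Ray parameter p = sin 5.1° / 0.53 = 1.6773e-01 s/km.
sin θ_2 = p·V_2 = 1.6773e-01 × 0.71 = 0.1191.
θ_2 = 6.84° from the vertical.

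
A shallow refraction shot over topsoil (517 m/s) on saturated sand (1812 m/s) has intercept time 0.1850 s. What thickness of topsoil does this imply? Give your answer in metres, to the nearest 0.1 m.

h = tᵢ·V₁·V₂ / (2·√(V₂²−V₁²)).
√(V₂²−V₁²) = √(1812² − 517²) = 1736.7 m/s.
h = 0.185 s × 517 × 1812 / (2 × 1736.7) = 49.90 m.

49.9 m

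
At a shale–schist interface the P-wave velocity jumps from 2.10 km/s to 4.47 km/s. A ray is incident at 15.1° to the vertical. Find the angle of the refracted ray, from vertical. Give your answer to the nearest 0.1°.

Snell's law: sin θ₂ = (V₂/V₁)·sin θ₁ = (4.47/2.10)·sin 15.1° = 0.5545.
θ₂ = sin⁻¹(0.5545) = 33.68° (from vertical).

33.7°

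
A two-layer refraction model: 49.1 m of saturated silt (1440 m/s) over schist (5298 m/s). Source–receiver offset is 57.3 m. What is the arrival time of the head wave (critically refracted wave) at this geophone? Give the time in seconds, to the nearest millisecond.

θ_c = arcsin(V₁/V₂) = arcsin(1440/5298) = 15.77°, cos θ_c = 0.9624.
Intercept time tᵢ = 2h cos θ_c / V₁ = 2·49.1·0.9624/1440 = 0.06563 s.
t = x/V₂ + tᵢ = 57.3/5298 + 0.06563 = 0.07644 s.

0.076 s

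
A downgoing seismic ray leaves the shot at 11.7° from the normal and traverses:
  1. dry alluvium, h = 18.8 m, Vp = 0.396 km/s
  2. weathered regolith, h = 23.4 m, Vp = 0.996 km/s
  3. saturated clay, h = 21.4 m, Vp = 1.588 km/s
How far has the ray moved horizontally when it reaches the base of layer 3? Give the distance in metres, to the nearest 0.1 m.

47.7 m

Apply Snell's law at each interface; in layer i the horizontal offset is hᵢ·tan θᵢ.
Layer 1: θ = 11.70°; offset = 18.8·tan 11.70° = 3.893 m.
Layer 2: sin θ = 0.996·sin 11.7°/0.396 = 0.5100, θ = 30.67°; offset = 23.4·tan 30.67° = 13.875 m.
Layer 3: sin θ = 1.588·sin 11.7°/0.396 = 0.8132, θ = 54.41°; offset = 21.4·tan 54.41° = 29.902 m.
Σ offsets = 47.670 m.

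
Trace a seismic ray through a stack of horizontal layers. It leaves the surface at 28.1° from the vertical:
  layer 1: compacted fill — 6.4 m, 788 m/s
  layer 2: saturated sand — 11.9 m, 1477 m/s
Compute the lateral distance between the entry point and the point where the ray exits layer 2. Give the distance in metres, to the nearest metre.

26 m

Apply Snell's law at each interface; in layer i the horizontal offset is hᵢ·tan θᵢ.
Layer 1: θ = 28.10°; offset = 6.4·tan 28.10° = 3.417 m.
Layer 2: sin θ = 1477·sin 28.1°/788 = 0.8828, θ = 61.99°; offset = 11.9·tan 61.99° = 22.369 m.
Total horizontal offset = 25.787 m.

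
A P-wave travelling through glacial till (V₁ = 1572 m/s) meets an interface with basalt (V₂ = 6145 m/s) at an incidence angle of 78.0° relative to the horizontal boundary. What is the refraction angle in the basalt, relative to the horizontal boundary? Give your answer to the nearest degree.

Convert to the normal: θ₁ = 90° − 78.0° = 12.0°.
Snell's law: sin θ₂ = (V₂/V₁)·sin θ₁ = (6145/1572)·sin 12.0° = 0.8127.
θ₂ = arcsin 0.8127 = 54.36° from the normal.
From the interface: 90° − 54.36° = 35.64°.

36°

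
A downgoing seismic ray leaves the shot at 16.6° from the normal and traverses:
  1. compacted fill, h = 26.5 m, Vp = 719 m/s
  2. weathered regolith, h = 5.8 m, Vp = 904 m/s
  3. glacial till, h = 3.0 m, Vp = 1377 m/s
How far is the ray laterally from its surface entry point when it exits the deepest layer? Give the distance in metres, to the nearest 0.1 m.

Ray parameter p = sin 16.6° / 719 m/s = 3.9734e-04 s/m.
Layer 1: θ = 16.60°; offset = 26.5·tan 16.60° = 7.900 m.
Layer 2: sin θ = p·904 = 0.3592 → θ = 21.05°; offset = 5.8·tan 21.05° = 2.232 m.
Layer 3: sin θ = p·1377 = 0.5471 → θ = 33.17°; offset = 3.0·tan 33.17° = 1.961 m.
Total horizontal offset = 12.093 m.

12.1 m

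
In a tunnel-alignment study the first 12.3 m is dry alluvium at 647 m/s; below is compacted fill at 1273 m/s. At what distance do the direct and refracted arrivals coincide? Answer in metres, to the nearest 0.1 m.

x_cross = 2h·√((V₂+V₁)/(V₂−V₁)).
(V₂+V₁)/(V₂−V₁) = (1273+647)/(1273−647) = 3.0671; √ = 1.7513.
x_cross = 2·12.3·1.7513 = 43.08 m.

43.1 m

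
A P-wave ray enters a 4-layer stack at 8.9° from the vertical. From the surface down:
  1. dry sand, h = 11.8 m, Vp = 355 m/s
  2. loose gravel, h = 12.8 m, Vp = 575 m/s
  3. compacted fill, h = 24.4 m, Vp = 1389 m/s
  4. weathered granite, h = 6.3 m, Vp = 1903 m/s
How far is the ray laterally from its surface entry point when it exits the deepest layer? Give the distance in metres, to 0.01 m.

33.07 m

Ray parameter p = sin 8.9° / 355 m/s = 4.3580e-04 s/m.
Layer 1: θ = 8.90°; offset = 11.8·tan 8.90° = 1.8478 m.
Layer 2: sin θ = p·575 = 0.2506 → θ = 14.51°; offset = 12.8·tan 14.51° = 3.3132 m.
Layer 3: sin θ = p·1389 = 0.6053 → θ = 37.25°; offset = 24.4·tan 37.25° = 18.5560 m.
Layer 4: sin θ = p·1903 = 0.8293 → θ = 56.03°; offset = 6.3·tan 56.03° = 9.3509 m.
Σ offsets = 33.0679 m.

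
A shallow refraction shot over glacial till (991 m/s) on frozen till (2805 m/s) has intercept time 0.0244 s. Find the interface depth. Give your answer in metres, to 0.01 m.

12.92 m

θ_c = arcsin(991/2805) = 20.69°; cos θ_c = 0.9355.
tᵢ = 2h cos θ_c/V₁ ⇒ h = tᵢ·V₁/(2 cos θ_c) = 0.0244·991/(2·0.9355) = 12.92 m.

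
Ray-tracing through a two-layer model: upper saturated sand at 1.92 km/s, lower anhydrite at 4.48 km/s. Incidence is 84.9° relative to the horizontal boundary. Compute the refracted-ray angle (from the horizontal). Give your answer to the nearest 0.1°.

78.0°

Convert to the normal: θ₁ = 90° − 84.9° = 5.1°.
Snell's law: sin θ₂ = (V₂/V₁)·sin θ₁ = (4.48/1.92)·sin 5.1° = 0.2074.
θ₂ = sin⁻¹(0.2074) = 11.97° (from vertical).
From the interface: 90° − 11.97° = 78.03°.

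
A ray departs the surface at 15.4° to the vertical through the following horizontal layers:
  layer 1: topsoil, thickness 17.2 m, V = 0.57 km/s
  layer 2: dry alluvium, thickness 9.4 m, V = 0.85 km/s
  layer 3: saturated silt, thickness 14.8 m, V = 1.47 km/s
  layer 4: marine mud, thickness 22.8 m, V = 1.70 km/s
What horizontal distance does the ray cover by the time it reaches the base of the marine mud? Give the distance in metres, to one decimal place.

p = sin θ₁/V₁ = sin 15.4°/0.57 = 4.6589e-01 s/km is conserved through the stack.
Layer 1: θ = 15.40°; offset = 17.2·tan 15.40° = 4.738 m.
Layer 2: sin θ = p·0.85 = 0.3960 → θ = 23.33°; offset = 9.4·tan 23.33° = 4.054 m.
Layer 3: sin θ = p·1.47 = 0.6849 → θ = 43.22°; offset = 14.8·tan 43.22° = 13.910 m.
Layer 4: sin θ = p·1.70 = 0.7920 → θ = 52.37°; offset = 22.8·tan 52.37° = 29.578 m.
Total horizontal offset = 52.280 m.

52.3 m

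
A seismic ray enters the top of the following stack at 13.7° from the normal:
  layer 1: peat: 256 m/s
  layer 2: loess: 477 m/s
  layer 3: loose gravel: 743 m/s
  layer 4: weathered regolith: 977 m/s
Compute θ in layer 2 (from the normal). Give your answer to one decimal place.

26.2°

Ray parameter p = sin 13.7° / 256 = 9.2515e-04 s/m.
sin θ_2 = p·V_2 = 9.2515e-04 × 477 = 0.4413.
θ_2 = arcsin 0.4413 = 26.19°.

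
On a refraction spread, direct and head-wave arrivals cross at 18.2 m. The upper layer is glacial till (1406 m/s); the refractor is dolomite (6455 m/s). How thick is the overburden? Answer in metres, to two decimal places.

x_cross = 2h·√((V₂+V₁)/(V₂−V₁)) → h = x_cross / (2·√((V₂+V₁)/(V₂−V₁))).
√((V₂+V₁)/(V₂−V₁)) = √((6455+1406)/(6455−1406)) = 1.2478.
h = 18.2 / (2·1.2478) = 7.29 m.

7.29 m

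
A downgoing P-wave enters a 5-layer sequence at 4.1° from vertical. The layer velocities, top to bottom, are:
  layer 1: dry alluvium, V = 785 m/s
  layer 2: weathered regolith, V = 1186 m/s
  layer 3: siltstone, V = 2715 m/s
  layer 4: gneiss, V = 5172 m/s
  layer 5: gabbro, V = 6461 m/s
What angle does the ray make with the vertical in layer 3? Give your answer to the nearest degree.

14°

Ray parameter p = sin 4.1° / 785 = 9.1080e-05 s/m.
sin θ_3 = p·V_3 = 9.1080e-05 × 2715 = 0.2473.
θ_3 = 14.32° from the vertical.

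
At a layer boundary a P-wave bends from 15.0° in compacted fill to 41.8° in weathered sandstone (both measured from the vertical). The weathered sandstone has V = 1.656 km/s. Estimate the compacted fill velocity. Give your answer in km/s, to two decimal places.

0.64 km/s

sin 15.0° = 0.2588; sin 41.8° = 0.6665.
V₁ = V₂·(sin θ₁/sin θ₂) = 1.656·(0.2588/0.6665) = 0.64 km/s.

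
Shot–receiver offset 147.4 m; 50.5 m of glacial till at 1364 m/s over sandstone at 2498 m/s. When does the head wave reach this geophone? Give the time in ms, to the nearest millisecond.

t = x/V₂ + 2h·√(V₂²−V₁²)/(V₁V₂).
√(V₂²−V₁²) = √(2498²−1364²) = 2092.7 m/s; delay term = 2·50.5·2092.7/(1364·2498) = 0.06203 s.
t = 147.4/2498 + 0.06203 = 0.12104 s.

121 ms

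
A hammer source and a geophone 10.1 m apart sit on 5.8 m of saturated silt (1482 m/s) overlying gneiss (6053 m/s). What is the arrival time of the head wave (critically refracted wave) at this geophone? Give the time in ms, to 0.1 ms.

θ_c = arcsin(V₁/V₂) = arcsin(1482/6053) = 14.17°, cos θ_c = 0.9696.
Intercept time tᵢ = 2h cos θ_c / V₁ = 2·5.8·0.9696/1482 = 0.00759 s.
t = x/V₂ + tᵢ = 10.1/6053 + 0.00759 = 0.00926 s.

9.3 ms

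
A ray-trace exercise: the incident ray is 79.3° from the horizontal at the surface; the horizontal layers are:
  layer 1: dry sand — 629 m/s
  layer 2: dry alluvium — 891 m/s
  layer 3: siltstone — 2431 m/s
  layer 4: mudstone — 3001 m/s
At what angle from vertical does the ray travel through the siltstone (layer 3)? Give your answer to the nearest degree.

From the normal: θ₁ = 90° − 79.3° = 10.7°.
Ray parameter p = sin 10.7° / 629 = 2.9518e-04 s/m.
sin θ_3 = p·V_3 = 2.9518e-04 × 2431 = 0.7176.
θ_3 = 45.85° from the vertical.

46°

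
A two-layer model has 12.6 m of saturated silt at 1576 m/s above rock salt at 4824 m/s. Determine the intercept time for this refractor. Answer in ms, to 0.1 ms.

θ_c = arcsin(V₁/V₂) = arcsin(1576/4824) = 19.07°; cos θ_c = 0.9451.
tᵢ = 2h·cos θ_c / V₁ = 2·12.6·0.9451 / 1576 = 0.01511 s.

15.1 ms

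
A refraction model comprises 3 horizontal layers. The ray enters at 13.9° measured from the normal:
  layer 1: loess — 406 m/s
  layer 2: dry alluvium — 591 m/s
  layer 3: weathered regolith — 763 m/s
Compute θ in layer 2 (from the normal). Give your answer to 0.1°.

20.5°

Snell's law across each interface conserves sin θ / V, so sin θ_2 = V_2·sin θ₁/V₁.
sin θ_2 = 591 × sin 13.9° / 406 = 0.3497.
θ_2 = 20.47° from the vertical.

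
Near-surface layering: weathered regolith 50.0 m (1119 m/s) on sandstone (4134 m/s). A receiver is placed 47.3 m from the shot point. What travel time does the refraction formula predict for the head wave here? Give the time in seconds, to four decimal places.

t = x/V₂ + 2h·√(V₂²−V₁²)/(V₁V₂).
√(V₂²−V₁²) = √(4134²−1119²) = 3979.7 m/s; delay term = 2·50.0·3979.7/(1119·4134) = 0.08603 s.
t = 47.3/4134 + 0.08603 = 0.09747 s.

0.0975 s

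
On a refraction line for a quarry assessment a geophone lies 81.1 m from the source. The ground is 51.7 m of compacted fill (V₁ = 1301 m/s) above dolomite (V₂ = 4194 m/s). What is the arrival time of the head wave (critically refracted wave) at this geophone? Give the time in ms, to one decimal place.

t = x/V₂ + 2h·√(V₂²−V₁²)/(V₁V₂).
√(V₂²−V₁²) = √(4194²−1301²) = 3987.1 m/s; delay term = 2·51.7·3987.1/(1301·4194) = 0.07556 s.
t = 81.1/4194 + 0.07556 = 0.09489 s.

94.9 ms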